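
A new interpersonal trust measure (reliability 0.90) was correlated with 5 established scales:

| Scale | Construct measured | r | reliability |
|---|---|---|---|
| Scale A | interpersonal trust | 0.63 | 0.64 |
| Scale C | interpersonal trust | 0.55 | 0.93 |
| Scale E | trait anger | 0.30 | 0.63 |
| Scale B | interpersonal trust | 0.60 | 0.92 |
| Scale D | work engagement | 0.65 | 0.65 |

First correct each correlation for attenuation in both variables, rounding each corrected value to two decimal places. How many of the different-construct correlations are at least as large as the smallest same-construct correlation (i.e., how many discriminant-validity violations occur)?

1

Disattenuated r (r / √(r_scale · r_new)):
  Scale A (conv): 0.63 / √(0.64·0.90) = 0.83
  Scale C (conv): 0.55 / √(0.93·0.90) = 0.60
  Scale E (disc): 0.30 / √(0.63·0.90) = 0.40
  Scale B (conv): 0.60 / √(0.92·0.90) = 0.66
  Scale D (disc): 0.65 / √(0.65·0.90) = 0.85
Smallest convergent = 0.60. Discriminant values: 0.40, 0.85; count ≥ 0.60 → 1.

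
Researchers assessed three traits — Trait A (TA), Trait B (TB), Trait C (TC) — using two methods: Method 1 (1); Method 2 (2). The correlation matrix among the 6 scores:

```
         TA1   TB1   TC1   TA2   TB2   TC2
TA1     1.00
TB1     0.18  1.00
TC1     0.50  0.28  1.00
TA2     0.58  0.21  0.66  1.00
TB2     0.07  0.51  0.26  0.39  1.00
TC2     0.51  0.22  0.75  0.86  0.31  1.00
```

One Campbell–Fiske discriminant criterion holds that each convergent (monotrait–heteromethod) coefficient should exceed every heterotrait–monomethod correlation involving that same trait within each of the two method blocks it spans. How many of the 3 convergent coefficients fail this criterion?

2

Convergent coefficients and their comparison sets:
TA (methods 1·2): 0.58 vs {0.18, 0.39, 0.50, 0.86} → fail.
TB (methods 1·2): 0.51 vs {0.18, 0.39, 0.28, 0.31} → pass.
TC (methods 1·2): 0.75 vs {0.50, 0.86, 0.28, 0.31} → fail.
2 of 3 fail.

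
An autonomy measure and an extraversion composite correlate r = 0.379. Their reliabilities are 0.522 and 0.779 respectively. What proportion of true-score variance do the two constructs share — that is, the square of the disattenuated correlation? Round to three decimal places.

0.353

Disattenuated r = 0.379 / √(0.522 × 0.779) = 0.379 / 0.6377 = 0.5943.
Shared true-score variance = 0.5943² = 0.3532 ≈ 0.353.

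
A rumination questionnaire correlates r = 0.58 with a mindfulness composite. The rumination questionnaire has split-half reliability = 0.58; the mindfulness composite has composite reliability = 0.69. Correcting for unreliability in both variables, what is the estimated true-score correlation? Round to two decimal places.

r_true = r_obs / √(r_xx · r_yy) = 0.58 / √(0.58 × 0.69) = 0.58 / √0.4002 = 0.58 / 0.6326 ≈ 0.92.

0.92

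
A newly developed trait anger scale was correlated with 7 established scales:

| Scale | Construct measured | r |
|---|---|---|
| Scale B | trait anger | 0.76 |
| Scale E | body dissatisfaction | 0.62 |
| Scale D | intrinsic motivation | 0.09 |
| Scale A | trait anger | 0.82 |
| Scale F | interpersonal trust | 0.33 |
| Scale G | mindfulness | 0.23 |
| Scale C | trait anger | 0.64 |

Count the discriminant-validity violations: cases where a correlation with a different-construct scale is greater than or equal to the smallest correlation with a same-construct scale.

Convergent (same construct = trait anger): Scale B, Scale A, Scale C.
Smallest convergent = 0.64. Discriminant values: 0.62, 0.09, 0.33, 0.23; count ≥ 0.64 → 0.

0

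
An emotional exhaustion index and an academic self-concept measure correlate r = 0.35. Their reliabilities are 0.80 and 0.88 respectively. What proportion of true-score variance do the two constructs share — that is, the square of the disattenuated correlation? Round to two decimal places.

0.17

Disattenuated r = 0.35 / √(0.80 × 0.88) = 0.35 / 0.8390 = 0.4172.
Shared true-score variance = 0.4172² = 0.1741 ≈ 0.17.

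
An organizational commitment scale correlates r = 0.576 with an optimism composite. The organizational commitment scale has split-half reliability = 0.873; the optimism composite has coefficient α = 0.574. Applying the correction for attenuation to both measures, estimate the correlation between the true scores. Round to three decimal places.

0.814

r_true = r_obs / √(r_xx · r_yy) = 0.576 / √(0.873 × 0.574) = 0.576 / √0.501102 = 0.576 / 0.7079 ≈ 0.814.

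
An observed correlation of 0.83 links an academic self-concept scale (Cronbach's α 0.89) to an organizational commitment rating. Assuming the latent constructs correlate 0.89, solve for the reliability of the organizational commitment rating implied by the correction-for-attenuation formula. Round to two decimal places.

0.98

r_true = r_obs / √(r_xx · r_yy) ⇒ 0.89 = 0.83 / √(0.89 · r_yy).
√(0.89 · r_yy) = 0.83 / 0.89 = 0.9326; 0.89 · r_yy = 0.8697; r_yy = 0.8697 / 0.89 ≈ 0.98.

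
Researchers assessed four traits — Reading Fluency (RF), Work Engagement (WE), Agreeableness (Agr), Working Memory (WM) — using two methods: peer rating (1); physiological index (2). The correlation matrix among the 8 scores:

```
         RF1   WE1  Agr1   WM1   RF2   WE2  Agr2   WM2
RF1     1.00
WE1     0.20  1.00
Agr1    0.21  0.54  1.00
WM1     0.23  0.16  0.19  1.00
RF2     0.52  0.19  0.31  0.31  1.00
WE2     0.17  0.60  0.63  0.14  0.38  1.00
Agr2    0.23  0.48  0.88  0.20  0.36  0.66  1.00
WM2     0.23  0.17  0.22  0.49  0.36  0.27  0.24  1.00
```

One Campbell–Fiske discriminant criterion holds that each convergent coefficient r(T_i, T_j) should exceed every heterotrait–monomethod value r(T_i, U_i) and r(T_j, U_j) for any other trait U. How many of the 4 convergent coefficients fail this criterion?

Convergent coefficients and their comparison sets:
RF (methods 1·2): 0.52 vs {0.20, 0.38, 0.21, 0.36, 0.23, 0.36} → pass.
WE (methods 1·2): 0.60 vs {0.20, 0.38, 0.54, 0.66, 0.16, 0.27} → fail.
Agr (methods 1·2): 0.88 vs {0.21, 0.36, 0.54, 0.66, 0.19, 0.24} → pass.
WM (methods 1·2): 0.49 vs {0.23, 0.36, 0.16, 0.27, 0.19, 0.24} → pass.
1 of 4 fail.

1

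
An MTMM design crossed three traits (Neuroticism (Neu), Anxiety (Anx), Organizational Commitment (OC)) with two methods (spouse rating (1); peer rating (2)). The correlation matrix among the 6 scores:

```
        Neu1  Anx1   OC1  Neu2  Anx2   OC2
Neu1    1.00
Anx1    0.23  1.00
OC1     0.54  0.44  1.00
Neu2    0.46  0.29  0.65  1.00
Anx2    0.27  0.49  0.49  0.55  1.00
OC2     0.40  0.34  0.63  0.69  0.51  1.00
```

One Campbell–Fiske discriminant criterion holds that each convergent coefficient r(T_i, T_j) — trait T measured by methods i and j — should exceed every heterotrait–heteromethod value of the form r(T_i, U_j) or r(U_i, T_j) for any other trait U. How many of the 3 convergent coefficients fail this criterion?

3

Each convergent coefficient versus the relevant comparison correlations:
Neu (methods 1·2): 0.46 vs {0.27, 0.29, 0.40, 0.65} → fail.
Anx (methods 1·2): 0.49 vs {0.29, 0.27, 0.34, 0.49} → fail.
OC (methods 1·2): 0.63 vs {0.65, 0.40, 0.49, 0.34} → fail.
3 of 3 fail.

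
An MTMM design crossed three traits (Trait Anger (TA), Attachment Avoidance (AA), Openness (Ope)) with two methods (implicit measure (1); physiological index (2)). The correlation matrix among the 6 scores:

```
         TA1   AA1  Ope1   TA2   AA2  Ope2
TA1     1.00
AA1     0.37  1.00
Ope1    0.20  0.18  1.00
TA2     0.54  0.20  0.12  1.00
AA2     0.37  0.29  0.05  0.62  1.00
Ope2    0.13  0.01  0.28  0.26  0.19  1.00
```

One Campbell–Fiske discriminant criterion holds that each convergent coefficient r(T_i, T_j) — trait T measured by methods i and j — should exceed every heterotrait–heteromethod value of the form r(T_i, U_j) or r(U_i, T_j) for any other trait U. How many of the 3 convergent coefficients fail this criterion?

1

Checking each validity diagonal entry against its comparison values:
TA (methods 1·2): 0.54 vs {0.37, 0.20, 0.13, 0.12} → pass.
AA (methods 1·2): 0.29 vs {0.20, 0.37, 0.01, 0.05} → fail.
Ope (methods 1·2): 0.28 vs {0.12, 0.13, 0.05, 0.01} → pass.
1 of 3 fail.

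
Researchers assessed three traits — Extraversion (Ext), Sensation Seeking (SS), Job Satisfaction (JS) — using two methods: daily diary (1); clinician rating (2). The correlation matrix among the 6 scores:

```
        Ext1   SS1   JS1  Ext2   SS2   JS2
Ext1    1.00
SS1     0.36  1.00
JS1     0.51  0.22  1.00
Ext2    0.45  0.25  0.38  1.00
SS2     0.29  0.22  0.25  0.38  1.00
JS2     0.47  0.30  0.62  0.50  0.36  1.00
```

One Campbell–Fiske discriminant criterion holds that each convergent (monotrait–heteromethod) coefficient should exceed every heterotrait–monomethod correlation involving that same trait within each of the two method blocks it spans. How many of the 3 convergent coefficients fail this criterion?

2

Each convergent coefficient versus the relevant comparison correlations:
Ext (methods 1·2): 0.45 vs {0.36, 0.38, 0.51, 0.50} → fail.
SS (methods 1·2): 0.22 vs {0.36, 0.38, 0.22, 0.36} → fail.
JS (methods 1·2): 0.62 vs {0.51, 0.50, 0.22, 0.36} → pass.
2 of 3 fail.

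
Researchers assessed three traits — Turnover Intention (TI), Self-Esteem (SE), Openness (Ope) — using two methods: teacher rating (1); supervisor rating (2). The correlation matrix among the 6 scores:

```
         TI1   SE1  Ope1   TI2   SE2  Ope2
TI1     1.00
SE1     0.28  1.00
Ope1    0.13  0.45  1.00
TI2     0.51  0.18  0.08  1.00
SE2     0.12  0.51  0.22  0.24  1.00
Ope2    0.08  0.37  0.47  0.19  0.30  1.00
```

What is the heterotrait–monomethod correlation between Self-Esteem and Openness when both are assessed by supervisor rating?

Different traits, same method: r(SE2, Ope2) = 0.30.

0.30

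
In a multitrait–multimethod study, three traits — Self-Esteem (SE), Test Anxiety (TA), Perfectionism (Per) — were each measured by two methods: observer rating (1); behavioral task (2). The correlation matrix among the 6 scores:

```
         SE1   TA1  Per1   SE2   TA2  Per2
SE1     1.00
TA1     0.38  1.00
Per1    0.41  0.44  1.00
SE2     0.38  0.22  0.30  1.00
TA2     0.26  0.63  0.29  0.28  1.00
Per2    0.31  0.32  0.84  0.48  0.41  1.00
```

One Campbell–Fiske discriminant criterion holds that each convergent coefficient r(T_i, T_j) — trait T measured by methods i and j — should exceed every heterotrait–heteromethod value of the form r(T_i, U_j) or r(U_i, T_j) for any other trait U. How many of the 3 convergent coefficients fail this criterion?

0

Each convergent coefficient versus the relevant comparison correlations:
SE (methods 1·2): 0.38 vs {0.26, 0.22, 0.31, 0.30} → pass.
TA (methods 1·2): 0.63 vs {0.22, 0.26, 0.32, 0.29} → pass.
Per (methods 1·2): 0.84 vs {0.30, 0.31, 0.29, 0.32} → pass.
0 of 3 fail.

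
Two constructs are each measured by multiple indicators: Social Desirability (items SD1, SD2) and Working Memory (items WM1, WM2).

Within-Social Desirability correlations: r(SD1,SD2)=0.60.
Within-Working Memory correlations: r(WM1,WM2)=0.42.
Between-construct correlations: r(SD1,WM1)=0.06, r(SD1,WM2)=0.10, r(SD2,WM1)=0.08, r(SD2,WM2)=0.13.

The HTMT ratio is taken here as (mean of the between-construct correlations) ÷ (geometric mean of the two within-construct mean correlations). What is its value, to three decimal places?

Mean heterotrait r = 0.37/4 = 0.0925.
Mean within-SD = 0.60/1 = 0.6000; mean within-WM = 0.42/1 = 0.4200.
Geometric mean = √(0.6000 × 0.4200) = 0.5020.
HTMT = 0.0925 / 0.5020 = 0.184.

0.184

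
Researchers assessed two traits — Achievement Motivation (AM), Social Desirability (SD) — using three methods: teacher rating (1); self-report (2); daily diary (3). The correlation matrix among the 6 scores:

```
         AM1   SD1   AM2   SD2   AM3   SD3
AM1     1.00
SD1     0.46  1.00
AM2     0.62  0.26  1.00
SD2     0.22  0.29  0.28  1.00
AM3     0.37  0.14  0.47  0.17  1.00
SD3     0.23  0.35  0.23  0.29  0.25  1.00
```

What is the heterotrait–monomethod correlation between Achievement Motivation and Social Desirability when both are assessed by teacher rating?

0.46

Different traits, same method: r(AM1, SD1) = 0.46.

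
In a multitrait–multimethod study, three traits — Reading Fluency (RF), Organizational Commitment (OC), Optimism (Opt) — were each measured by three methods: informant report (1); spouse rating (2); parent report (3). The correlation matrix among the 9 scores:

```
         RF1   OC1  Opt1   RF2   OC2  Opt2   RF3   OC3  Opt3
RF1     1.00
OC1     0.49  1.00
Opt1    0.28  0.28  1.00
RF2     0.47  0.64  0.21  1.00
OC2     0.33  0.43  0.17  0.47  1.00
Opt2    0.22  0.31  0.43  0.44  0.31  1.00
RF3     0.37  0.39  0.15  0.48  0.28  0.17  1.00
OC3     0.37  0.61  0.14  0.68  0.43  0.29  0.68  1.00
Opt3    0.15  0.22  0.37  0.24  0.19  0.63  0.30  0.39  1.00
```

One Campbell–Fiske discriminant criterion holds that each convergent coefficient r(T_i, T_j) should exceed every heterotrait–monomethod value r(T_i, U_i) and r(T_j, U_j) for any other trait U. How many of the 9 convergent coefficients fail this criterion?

8

Each convergent coefficient versus the relevant comparison correlations:
RF (methods 1·2): 0.47 vs {0.49, 0.47, 0.28, 0.44} → fail.
RF (methods 1·3): 0.37 vs {0.49, 0.68, 0.28, 0.30} → fail.
RF (methods 2·3): 0.48 vs {0.47, 0.68, 0.44, 0.30} → fail.
OC (methods 1·2): 0.43 vs {0.49, 0.47, 0.28, 0.31} → fail.
OC (methods 1·3): 0.61 vs {0.49, 0.68, 0.28, 0.39} → fail.
OC (methods 2·3): 0.43 vs {0.47, 0.68, 0.31, 0.39} → fail.
Opt (methods 1·2): 0.43 vs {0.28, 0.44, 0.28, 0.31} → fail.
Opt (methods 1·3): 0.37 vs {0.28, 0.30, 0.28, 0.39} → fail.
Opt (methods 2·3): 0.63 vs {0.44, 0.30, 0.31, 0.39} → pass.
8 of 9 fail.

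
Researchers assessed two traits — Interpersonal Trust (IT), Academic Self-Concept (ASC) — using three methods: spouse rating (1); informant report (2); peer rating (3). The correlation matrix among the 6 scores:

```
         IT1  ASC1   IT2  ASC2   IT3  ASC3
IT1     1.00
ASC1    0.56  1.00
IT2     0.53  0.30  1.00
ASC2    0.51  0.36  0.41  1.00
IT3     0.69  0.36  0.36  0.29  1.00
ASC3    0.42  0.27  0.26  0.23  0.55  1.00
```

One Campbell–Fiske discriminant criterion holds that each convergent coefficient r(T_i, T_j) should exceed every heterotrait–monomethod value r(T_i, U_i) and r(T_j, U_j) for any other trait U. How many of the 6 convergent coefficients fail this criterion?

Each convergent coefficient versus the relevant comparison correlations:
IT (methods 1·2): 0.53 vs {0.56, 0.41} → fail.
IT (methods 1·3): 0.69 vs {0.56, 0.55} → pass.
IT (methods 2·3): 0.36 vs {0.41, 0.55} → fail.
ASC (methods 1·2): 0.36 vs {0.56, 0.41} → fail.
ASC (methods 1·3): 0.27 vs {0.56, 0.55} → fail.
ASC (methods 2·3): 0.23 vs {0.41, 0.55} → fail.
5 of 6 fail.

5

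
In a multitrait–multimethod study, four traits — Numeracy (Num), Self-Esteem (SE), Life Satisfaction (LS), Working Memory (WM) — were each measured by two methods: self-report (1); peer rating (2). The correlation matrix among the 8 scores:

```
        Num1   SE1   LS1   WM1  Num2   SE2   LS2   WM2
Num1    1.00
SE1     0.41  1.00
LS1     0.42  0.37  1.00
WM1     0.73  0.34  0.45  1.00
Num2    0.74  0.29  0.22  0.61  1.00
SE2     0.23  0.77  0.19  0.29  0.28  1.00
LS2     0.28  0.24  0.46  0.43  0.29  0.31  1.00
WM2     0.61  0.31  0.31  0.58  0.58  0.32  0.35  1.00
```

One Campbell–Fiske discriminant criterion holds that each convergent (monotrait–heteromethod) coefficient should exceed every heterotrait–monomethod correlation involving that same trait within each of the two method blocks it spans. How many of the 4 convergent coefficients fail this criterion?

1

Convergent coefficients and their comparison sets:
Num (methods 1·2): 0.74 vs {0.41, 0.28, 0.42, 0.29, 0.73, 0.58} → pass.
SE (methods 1·2): 0.77 vs {0.41, 0.28, 0.37, 0.31, 0.34, 0.32} → pass.
LS (methods 1·2): 0.46 vs {0.42, 0.29, 0.37, 0.31, 0.45, 0.35} → pass.
WM (methods 1·2): 0.58 vs {0.73, 0.58, 0.34, 0.32, 0.45, 0.35} → fail.
1 of 4 fail.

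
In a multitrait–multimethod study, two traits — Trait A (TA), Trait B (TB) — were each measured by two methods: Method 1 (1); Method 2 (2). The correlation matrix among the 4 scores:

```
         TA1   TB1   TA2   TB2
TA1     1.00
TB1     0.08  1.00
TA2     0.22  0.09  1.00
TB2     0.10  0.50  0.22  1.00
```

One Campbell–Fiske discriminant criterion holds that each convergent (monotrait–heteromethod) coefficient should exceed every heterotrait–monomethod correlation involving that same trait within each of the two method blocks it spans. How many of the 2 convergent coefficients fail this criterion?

1

Convergent coefficients and their comparison sets:
TA (methods 1·2): 0.22 vs {0.08, 0.22} → fail.
TB (methods 1·2): 0.50 vs {0.08, 0.22} → pass.
1 of 2 fail.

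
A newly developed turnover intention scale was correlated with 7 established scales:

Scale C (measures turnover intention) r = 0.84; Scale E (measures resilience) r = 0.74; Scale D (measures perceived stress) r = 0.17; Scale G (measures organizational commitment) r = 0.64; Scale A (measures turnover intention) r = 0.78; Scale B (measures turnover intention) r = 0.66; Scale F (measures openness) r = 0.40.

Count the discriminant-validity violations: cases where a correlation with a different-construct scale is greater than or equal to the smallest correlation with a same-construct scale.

1

Convergent (same construct = turnover intention): Scale C, Scale A, Scale B.
Smallest convergent = 0.66. Discriminant values: 0.74, 0.17, 0.64, 0.40; count ≥ 0.66 → 1.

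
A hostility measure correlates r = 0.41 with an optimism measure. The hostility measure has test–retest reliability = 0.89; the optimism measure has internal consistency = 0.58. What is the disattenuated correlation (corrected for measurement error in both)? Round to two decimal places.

0.57

r_true = r_obs / √(r_xx · r_yy) = 0.41 / √(0.89 × 0.58) = 0.41 / √0.5162 = 0.41 / 0.7185 ≈ 0.57.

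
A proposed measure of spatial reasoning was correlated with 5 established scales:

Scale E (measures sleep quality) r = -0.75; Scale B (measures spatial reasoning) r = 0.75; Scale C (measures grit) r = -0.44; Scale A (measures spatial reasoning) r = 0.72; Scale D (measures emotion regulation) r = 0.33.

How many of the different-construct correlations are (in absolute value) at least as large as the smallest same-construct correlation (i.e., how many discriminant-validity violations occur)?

Convergent (same construct = spatial reasoning): Scale B, Scale A.
Smallest convergent = 0.72. Discriminant |r|: 0.75, 0.44, 0.33; count ≥ 0.72 → 1.

1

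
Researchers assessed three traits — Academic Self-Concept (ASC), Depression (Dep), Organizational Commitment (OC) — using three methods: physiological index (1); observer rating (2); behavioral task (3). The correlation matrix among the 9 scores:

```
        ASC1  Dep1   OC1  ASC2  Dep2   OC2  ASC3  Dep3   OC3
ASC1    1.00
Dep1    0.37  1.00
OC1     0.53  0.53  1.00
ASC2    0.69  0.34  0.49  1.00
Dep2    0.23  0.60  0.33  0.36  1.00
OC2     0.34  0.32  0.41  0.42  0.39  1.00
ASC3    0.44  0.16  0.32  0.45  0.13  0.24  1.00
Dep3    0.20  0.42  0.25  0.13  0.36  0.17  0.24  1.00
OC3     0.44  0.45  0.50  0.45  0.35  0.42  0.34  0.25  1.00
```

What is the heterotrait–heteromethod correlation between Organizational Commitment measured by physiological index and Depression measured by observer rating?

0.33

Different traits and methods: r(OC1, Dep2) = 0.33.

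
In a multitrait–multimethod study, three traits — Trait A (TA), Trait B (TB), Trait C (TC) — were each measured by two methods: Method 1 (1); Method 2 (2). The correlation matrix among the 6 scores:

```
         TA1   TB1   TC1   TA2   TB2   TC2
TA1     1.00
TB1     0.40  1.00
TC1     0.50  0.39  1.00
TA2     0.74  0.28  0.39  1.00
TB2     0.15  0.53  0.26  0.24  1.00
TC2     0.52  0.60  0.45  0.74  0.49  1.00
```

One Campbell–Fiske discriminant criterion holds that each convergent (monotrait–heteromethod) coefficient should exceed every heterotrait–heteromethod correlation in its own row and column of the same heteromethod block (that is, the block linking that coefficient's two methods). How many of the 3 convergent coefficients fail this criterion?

2

Convergent coefficients and their comparison sets:
TA (methods 1·2): 0.74 vs {0.15, 0.28, 0.52, 0.39} → pass.
TB (methods 1·2): 0.53 vs {0.28, 0.15, 0.60, 0.26} → fail.
TC (methods 1·2): 0.45 vs {0.39, 0.52, 0.26, 0.60} → fail.
2 of 3 fail.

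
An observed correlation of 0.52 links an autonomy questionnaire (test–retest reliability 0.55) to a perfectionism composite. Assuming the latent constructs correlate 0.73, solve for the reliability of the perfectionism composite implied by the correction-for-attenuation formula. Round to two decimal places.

0.92

r_true = r_obs / √(r_xx · r_yy) ⇒ 0.73 = 0.52 / √(0.55 · r_yy).
√(0.55 · r_yy) = 0.52 / 0.73 = 0.7123; 0.55 · r_yy = 0.5074; r_yy = 0.5074 / 0.55 ≈ 0.92.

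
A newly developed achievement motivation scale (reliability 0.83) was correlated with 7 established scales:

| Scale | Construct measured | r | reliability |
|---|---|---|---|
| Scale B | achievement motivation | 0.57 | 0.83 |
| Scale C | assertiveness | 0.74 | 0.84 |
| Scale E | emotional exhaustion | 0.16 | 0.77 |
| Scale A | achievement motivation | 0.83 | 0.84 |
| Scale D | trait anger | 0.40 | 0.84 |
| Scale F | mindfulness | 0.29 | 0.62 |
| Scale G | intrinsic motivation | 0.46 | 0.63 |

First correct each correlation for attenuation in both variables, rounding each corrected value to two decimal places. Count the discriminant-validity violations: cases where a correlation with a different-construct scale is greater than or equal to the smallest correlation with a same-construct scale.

1

Disattenuated r (r / √(r_scale · r_new)):
  Scale B (conv): 0.57 / √(0.83·0.83) = 0.69
  Scale C (disc): 0.74 / √(0.84·0.83) = 0.89
  Scale E (disc): 0.16 / √(0.77·0.83) = 0.20
  Scale A (conv): 0.83 / √(0.84·0.83) = 0.99
  Scale D (disc): 0.40 / √(0.84·0.83) = 0.48
  Scale F (disc): 0.29 / √(0.62·0.83) = 0.40
  Scale G (disc): 0.46 / √(0.63·0.83) = 0.64
Smallest convergent = 0.69. Discriminant values: 0.89, 0.20, 0.48, 0.40, 0.64; count ≥ 0.69 → 1.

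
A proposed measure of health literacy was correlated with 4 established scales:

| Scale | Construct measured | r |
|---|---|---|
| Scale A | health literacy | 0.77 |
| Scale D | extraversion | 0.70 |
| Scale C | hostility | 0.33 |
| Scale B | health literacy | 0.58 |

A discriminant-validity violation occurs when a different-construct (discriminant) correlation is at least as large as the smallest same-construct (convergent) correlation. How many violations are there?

1

Convergent (same construct = health literacy): Scale A, Scale B.
Smallest convergent = 0.58. Discriminant values: 0.70, 0.33; count ≥ 0.58 → 1.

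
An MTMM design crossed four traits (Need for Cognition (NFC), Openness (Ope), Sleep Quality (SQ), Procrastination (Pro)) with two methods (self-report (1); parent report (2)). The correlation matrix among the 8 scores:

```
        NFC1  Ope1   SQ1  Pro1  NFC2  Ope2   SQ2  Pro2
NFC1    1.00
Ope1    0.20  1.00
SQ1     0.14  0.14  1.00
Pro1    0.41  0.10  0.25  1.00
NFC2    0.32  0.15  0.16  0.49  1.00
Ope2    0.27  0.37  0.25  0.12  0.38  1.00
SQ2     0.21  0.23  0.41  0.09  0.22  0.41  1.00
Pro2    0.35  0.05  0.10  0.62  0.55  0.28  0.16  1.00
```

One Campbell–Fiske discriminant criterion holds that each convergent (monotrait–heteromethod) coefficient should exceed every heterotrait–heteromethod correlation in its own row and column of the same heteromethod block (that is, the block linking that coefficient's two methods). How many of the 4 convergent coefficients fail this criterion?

Each convergent coefficient versus the relevant comparison correlations:
NFC (methods 1·2): 0.32 vs {0.27, 0.15, 0.21, 0.16, 0.35, 0.49} → fail.
Ope (methods 1·2): 0.37 vs {0.15, 0.27, 0.23, 0.25, 0.05, 0.12} → pass.
SQ (methods 1·2): 0.41 vs {0.16, 0.21, 0.25, 0.23, 0.10, 0.09} → pass.
Pro (methods 1·2): 0.62 vs {0.49, 0.35, 0.12, 0.05, 0.09, 0.10} → pass.
1 of 4 fail.

1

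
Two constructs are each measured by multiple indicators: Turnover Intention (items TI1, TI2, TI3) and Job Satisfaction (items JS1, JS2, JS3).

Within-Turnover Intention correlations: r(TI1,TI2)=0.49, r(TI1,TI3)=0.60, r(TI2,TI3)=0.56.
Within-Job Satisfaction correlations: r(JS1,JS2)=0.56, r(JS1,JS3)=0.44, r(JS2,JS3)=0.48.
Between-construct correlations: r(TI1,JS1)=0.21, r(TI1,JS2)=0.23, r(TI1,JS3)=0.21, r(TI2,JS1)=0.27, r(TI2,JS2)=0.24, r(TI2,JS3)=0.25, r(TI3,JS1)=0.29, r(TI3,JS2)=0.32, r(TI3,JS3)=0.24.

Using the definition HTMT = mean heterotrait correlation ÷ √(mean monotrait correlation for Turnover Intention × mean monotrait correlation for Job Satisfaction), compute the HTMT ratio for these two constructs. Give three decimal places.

Mean between = 2.26/9 = 0.2511.
Mean within-TI = 1.65/3 = 0.5500; mean within-JS = 1.48/3 = 0.4933.
Geometric mean = √(0.5500 × 0.4933) = 0.5209.
HTMT = 0.2511 / 0.5209 = 0.482.

0.482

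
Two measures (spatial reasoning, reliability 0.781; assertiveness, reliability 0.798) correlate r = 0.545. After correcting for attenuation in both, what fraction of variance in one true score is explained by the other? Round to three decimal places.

Disattenuated r = 0.545 / √(0.781 × 0.798) = 0.545 / 0.7895 = 0.6903.
Shared true-score variance = 0.6903² = 0.4765 ≈ 0.477.

0.477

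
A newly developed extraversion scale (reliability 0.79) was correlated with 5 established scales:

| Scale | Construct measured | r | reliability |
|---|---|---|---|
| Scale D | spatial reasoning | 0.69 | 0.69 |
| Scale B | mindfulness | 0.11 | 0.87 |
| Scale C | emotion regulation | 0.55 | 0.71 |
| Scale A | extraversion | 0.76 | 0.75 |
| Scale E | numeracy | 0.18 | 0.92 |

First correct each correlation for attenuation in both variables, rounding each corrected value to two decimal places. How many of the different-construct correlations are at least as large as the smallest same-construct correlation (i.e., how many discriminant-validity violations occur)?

Disattenuated r (r / √(r_scale · r_new)):
  Scale D (disc): 0.69 / √(0.69·0.79) = 0.93
  Scale B (disc): 0.11 / √(0.87·0.79) = 0.13
  Scale C (disc): 0.55 / √(0.71·0.79) = 0.73
  Scale A (conv): 0.76 / √(0.75·0.79) = 0.99
  Scale E (disc): 0.18 / √(0.92·0.79) = 0.21
Smallest convergent = 0.99. Discriminant values: 0.93, 0.13, 0.73, 0.21; count ≥ 0.99 → 0.

0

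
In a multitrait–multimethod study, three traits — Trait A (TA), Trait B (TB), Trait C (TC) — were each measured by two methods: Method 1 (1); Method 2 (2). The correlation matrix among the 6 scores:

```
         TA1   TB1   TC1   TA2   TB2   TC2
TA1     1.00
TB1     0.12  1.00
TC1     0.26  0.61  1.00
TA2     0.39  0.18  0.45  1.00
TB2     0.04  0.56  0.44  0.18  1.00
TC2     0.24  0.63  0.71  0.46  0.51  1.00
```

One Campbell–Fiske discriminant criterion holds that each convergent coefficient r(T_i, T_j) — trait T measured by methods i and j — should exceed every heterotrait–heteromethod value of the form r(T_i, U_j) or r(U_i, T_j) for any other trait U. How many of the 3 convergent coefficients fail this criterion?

Checking each validity diagonal entry against its comparison values:
TA (methods 1·2): 0.39 vs {0.04, 0.18, 0.24, 0.45} → fail.
TB (methods 1·2): 0.56 vs {0.18, 0.04, 0.63, 0.44} → fail.
TC (methods 1·2): 0.71 vs {0.45, 0.24, 0.44, 0.63} → pass.
2 of 3 fail.

2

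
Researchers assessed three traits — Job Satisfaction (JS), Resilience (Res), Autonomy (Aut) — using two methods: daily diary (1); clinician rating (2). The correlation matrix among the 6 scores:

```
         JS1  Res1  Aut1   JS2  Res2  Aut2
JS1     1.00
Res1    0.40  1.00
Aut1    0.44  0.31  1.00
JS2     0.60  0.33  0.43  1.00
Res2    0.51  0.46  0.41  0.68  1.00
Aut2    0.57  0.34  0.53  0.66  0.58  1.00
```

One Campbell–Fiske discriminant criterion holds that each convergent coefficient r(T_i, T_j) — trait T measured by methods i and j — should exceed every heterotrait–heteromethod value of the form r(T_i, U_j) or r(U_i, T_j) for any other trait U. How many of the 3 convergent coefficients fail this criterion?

2

Convergent coefficients and their comparison sets:
JS (methods 1·2): 0.60 vs {0.51, 0.33, 0.57, 0.43} → pass.
Res (methods 1·2): 0.46 vs {0.33, 0.51, 0.34, 0.41} → fail.
Aut (methods 1·2): 0.53 vs {0.43, 0.57, 0.41, 0.34} → fail.
2 of 3 fail.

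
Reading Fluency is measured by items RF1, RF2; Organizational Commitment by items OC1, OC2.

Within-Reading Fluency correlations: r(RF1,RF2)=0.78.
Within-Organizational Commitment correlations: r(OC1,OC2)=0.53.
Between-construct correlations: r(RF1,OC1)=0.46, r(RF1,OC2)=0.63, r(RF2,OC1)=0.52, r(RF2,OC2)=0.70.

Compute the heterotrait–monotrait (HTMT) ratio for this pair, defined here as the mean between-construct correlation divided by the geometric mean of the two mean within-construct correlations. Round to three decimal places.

Mean heterotrait r = 2.31/4 = 0.5775.
Mean within-RF = 0.78/1 = 0.7800; mean within-OC = 0.53/1 = 0.5300.
Geometric mean = √(0.7800 × 0.5300) = 0.6430.
HTMT = 0.5775 / 0.6430 = 0.898.

0.898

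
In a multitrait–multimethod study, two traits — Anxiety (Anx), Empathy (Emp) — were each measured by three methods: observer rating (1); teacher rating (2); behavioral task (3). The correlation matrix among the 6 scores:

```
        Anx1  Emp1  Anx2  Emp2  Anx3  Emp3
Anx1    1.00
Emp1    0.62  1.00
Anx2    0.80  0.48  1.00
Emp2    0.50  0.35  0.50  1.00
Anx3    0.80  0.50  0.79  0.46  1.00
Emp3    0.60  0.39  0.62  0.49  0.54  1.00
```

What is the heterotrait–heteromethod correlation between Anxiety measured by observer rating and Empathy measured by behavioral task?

0.60

Different traits and methods: r(Anx1, Emp3) = 0.60.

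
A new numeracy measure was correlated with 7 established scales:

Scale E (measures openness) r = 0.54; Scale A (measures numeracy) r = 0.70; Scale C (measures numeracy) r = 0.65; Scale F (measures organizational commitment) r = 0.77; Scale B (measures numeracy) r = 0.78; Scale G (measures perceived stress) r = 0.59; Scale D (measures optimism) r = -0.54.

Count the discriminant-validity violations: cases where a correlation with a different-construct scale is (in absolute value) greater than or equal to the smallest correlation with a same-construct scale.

Convergent (same construct = numeracy): Scale A, Scale C, Scale B.
Smallest convergent = 0.65. Discriminant |r|: 0.54, 0.77, 0.59, 0.54; count ≥ 0.65 → 1.

1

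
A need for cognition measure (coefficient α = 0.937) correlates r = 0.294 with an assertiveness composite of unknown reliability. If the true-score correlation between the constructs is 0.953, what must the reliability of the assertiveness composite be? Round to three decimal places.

r_true = r_obs / √(r_xx · r_yy) ⇒ 0.953 = 0.294 / √(0.937 · r_yy).
√(0.937 · r_yy) = 0.294 / 0.953 = 0.3085; 0.937 · r_yy = 0.0952; r_yy = 0.0952 / 0.937 ≈ 0.102.

0.102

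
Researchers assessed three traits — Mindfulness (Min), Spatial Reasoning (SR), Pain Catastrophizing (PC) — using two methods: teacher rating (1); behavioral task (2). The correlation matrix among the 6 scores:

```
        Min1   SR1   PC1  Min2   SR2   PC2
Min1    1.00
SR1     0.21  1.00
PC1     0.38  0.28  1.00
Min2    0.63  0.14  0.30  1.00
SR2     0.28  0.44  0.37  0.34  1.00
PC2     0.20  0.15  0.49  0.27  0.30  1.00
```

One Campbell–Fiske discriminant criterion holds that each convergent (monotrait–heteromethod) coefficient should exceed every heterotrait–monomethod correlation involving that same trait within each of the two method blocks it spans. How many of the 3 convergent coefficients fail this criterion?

Checking each validity diagonal entry against its comparison values:
Min (methods 1·2): 0.63 vs {0.21, 0.34, 0.38, 0.27} → pass.
SR (methods 1·2): 0.44 vs {0.21, 0.34, 0.28, 0.30} → pass.
PC (methods 1·2): 0.49 vs {0.38, 0.27, 0.28, 0.30} → pass.
0 of 3 fail.

0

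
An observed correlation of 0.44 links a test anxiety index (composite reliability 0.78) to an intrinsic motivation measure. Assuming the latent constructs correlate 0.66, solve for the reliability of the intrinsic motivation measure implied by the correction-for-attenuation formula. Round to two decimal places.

r_true = r_obs / √(r_xx · r_yy) ⇒ 0.66 = 0.44 / √(0.78 · r_yy).
√(0.78 · r_yy) = 0.44 / 0.66 = 0.6667; 0.78 · r_yy = 0.4445; r_yy = 0.4445 / 0.78 ≈ 0.57.

0.57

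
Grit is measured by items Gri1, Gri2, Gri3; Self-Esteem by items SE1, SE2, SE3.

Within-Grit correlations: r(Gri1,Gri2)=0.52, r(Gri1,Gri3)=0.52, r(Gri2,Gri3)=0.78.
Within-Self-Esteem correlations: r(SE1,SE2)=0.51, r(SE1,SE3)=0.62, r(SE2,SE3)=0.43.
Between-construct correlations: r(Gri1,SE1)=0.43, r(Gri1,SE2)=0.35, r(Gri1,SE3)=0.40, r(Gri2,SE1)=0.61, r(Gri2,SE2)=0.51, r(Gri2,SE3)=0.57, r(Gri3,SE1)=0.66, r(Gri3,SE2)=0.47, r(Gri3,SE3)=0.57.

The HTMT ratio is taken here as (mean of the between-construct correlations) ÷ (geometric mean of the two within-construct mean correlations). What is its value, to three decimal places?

0.904

Mean heterotrait r = 4.57/9 = 0.5078.
Mean within-Gri = 1.82/3 = 0.6067; mean within-SE = 1.56/3 = 0.5200.
Geometric mean = √(0.6067 × 0.5200) = 0.5617.
HTMT = 0.5078 / 0.5617 = 0.904.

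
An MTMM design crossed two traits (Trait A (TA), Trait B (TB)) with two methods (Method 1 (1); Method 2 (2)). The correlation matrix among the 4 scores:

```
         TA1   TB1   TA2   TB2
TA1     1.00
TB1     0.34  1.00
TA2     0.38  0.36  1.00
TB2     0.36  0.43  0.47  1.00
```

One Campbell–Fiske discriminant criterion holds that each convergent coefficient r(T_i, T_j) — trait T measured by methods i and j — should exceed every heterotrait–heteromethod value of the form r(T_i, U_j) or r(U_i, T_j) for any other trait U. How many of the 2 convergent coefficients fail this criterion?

0

Each convergent coefficient versus the relevant comparison correlations:
TA (methods 1·2): 0.38 vs {0.36, 0.36} → pass.
TB (methods 1·2): 0.43 vs {0.36, 0.36} → pass.
0 of 2 fail.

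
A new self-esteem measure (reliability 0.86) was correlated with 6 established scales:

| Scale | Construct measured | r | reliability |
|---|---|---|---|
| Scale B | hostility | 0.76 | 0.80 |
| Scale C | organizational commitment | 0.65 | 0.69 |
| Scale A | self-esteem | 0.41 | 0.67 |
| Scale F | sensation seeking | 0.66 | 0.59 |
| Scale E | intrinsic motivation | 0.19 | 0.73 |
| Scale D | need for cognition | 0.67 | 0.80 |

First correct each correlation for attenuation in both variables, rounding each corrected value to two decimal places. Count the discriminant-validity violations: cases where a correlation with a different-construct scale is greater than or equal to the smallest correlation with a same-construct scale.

Disattenuated r (r / √(r_scale · r_new)):
  Scale B (disc): 0.76 / √(0.80·0.86) = 0.92
  Scale C (disc): 0.65 / √(0.69·0.86) = 0.84
  Scale A (conv): 0.41 / √(0.67·0.86) = 0.54
  Scale F (disc): 0.66 / √(0.59·0.86) = 0.93
  Scale E (disc): 0.19 / √(0.73·0.86) = 0.24
  Scale D (disc): 0.67 / √(0.80·0.86) = 0.81
Smallest convergent = 0.54. Discriminant values: 0.92, 0.84, 0.93, 0.24, 0.81; count ≥ 0.54 → 4.

4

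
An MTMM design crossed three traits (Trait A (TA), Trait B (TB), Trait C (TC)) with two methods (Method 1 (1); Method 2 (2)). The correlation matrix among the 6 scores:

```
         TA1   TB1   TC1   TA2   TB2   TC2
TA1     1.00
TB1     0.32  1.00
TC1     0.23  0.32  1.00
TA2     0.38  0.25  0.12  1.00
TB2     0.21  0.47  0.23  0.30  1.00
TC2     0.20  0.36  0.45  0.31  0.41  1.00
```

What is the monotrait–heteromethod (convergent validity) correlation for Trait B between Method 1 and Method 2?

0.47

Same trait (TB), different methods: r(TB1, TB2) = 0.47.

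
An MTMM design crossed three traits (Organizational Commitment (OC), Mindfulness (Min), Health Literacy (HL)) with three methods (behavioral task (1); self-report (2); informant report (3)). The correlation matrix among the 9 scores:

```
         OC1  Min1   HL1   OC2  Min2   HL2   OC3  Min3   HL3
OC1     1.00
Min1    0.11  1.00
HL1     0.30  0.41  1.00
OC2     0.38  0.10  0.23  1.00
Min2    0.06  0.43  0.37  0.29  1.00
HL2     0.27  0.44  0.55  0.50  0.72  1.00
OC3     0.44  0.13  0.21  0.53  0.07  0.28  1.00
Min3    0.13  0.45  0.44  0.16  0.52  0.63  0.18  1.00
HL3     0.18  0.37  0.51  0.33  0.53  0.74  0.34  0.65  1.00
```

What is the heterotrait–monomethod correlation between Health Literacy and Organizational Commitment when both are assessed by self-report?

0.50

Different traits, same method: r(HL2, OC2) = 0.50.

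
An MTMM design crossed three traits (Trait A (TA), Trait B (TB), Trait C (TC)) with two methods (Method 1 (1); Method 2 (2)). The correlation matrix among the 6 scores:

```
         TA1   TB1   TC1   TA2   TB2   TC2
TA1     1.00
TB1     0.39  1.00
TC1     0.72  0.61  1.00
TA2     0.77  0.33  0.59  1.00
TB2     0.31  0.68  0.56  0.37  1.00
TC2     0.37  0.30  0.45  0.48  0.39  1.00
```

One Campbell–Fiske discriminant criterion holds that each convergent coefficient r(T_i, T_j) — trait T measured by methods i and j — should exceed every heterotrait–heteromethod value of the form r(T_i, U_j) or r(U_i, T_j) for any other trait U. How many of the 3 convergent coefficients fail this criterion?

Convergent coefficients and their comparison sets:
TA (methods 1·2): 0.77 vs {0.31, 0.33, 0.37, 0.59} → pass.
TB (methods 1·2): 0.68 vs {0.33, 0.31, 0.30, 0.56} → pass.
TC (methods 1·2): 0.45 vs {0.59, 0.37, 0.56, 0.30} → fail.
1 of 3 fail.

1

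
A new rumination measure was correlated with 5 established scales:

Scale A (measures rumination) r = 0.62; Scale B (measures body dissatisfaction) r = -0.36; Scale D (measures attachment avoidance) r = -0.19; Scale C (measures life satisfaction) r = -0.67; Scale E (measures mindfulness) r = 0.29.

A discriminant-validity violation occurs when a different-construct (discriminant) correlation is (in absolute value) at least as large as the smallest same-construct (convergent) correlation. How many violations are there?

1

Convergent (same construct = rumination): Scale A.
Smallest convergent = 0.62. Discriminant |r|: 0.36, 0.19, 0.67, 0.29; count ≥ 0.62 → 1.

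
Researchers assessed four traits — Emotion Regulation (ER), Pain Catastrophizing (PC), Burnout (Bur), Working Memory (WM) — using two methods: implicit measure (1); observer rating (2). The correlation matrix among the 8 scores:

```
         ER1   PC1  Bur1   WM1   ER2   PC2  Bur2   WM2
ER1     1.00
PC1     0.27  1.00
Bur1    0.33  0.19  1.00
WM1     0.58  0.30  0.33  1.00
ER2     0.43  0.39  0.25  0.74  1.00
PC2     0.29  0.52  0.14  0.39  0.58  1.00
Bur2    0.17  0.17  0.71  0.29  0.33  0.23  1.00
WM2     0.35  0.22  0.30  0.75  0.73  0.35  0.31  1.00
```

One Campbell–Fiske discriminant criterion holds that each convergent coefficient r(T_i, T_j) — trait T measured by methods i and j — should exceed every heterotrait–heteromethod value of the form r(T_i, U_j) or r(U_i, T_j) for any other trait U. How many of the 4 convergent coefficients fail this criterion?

1

Convergent coefficients and their comparison sets:
ER (methods 1·2): 0.43 vs {0.29, 0.39, 0.17, 0.25, 0.35, 0.74} → fail.
PC (methods 1·2): 0.52 vs {0.39, 0.29, 0.17, 0.14, 0.22, 0.39} → pass.
Bur (methods 1·2): 0.71 vs {0.25, 0.17, 0.14, 0.17, 0.30, 0.29} → pass.
WM (methods 1·2): 0.75 vs {0.74, 0.35, 0.39, 0.22, 0.29, 0.30} → pass.
1 of 4 fail.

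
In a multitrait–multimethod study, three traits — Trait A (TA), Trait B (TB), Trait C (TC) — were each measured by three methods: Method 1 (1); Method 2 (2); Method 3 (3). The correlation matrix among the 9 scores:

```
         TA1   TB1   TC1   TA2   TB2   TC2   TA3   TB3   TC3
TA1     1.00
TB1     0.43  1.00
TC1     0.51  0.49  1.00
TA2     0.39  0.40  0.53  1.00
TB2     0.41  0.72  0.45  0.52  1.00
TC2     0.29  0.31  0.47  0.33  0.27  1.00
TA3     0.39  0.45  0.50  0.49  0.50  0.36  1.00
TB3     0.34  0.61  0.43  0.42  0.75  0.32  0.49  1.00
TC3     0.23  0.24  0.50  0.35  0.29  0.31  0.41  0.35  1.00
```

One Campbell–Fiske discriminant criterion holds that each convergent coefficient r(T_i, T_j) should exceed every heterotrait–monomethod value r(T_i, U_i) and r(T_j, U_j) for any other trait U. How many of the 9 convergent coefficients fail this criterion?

6

Each convergent coefficient versus the relevant comparison correlations:
TA (methods 1·2): 0.39 vs {0.43, 0.52, 0.51, 0.33} → fail.
TA (methods 1·3): 0.39 vs {0.43, 0.49, 0.51, 0.41} → fail.
TA (methods 2·3): 0.49 vs {0.52, 0.49, 0.33, 0.41} → fail.
TB (methods 1·2): 0.72 vs {0.43, 0.52, 0.49, 0.27} → pass.
TB (methods 1·3): 0.61 vs {0.43, 0.49, 0.49, 0.35} → pass.
TB (methods 2·3): 0.75 vs {0.52, 0.49, 0.27, 0.35} → pass.
TC (methods 1·2): 0.47 vs {0.51, 0.33, 0.49, 0.27} → fail.
TC (methods 1·3): 0.50 vs {0.51, 0.41, 0.49, 0.35} → fail.
TC (methods 2·3): 0.31 vs {0.33, 0.41, 0.27, 0.35} → fail.
6 of 9 fail.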